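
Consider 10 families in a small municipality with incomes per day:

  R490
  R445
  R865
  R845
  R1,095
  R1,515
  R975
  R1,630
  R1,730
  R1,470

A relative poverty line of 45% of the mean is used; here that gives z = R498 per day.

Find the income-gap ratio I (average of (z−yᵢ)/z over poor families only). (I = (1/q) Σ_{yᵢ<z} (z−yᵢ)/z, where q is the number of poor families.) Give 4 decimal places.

Incomes under z: R445, R490 (q = 2 of N = 10).
Relative gaps: 0.1064, 0.0161; sum = 0.122490.
The income-gap ratio divides by q (the poor only): 0.122490 / 2 = 0.0612.

0.0612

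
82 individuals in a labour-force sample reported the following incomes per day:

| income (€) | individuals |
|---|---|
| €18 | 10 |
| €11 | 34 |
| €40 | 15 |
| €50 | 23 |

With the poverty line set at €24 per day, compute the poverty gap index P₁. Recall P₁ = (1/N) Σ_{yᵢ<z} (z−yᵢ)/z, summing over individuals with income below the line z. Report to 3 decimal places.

0.255

Poor units: 34×€11, 10×€18 (q = 44 of N = 82).
Shortfall ratios: (24−11)/24 = 0.5417 (×34); (24−18)/24 = 0.2500 (×10).
Σ = 20.916667. Dividing by the full population N = 82 gives P₁ = 0.255.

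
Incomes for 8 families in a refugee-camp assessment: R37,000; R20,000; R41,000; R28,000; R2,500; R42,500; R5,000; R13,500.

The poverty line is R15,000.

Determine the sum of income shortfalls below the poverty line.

R24,000

Incomes under z: R2,500, R5,000, R13,500 (q = 3 of N = 8).
Individual gaps: 15000−2500 = 12500; 15000−5000 = 10000; 15000−13500 = 1500.
Aggregate gap = R24,000.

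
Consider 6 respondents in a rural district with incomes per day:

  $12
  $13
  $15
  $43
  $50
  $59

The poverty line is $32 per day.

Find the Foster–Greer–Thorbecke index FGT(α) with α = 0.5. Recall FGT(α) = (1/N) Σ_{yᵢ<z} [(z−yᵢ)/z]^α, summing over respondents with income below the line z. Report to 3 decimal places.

Poor units: $12, $13, $15 (q = 3 of N = 6).
Normalized shortfalls: (32−12)/32 = 0.6250; (32−13)/32 = 0.5938; (32−15)/32 = 0.5312.
Raised to α = 0.5: 0.79057; 0.77055; 0.72887.
Sum = 2.289990; FGT(0.5) = 2.289990 / 6 = 0.382.

0.382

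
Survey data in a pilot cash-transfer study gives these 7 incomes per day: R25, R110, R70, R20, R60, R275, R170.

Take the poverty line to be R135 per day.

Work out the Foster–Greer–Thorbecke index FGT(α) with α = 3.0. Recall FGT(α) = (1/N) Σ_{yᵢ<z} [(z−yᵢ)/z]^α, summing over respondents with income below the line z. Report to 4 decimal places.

0.2069

Below z: R20, R25, R60, R70, R110 (q = 5 of N = 7).
Normalized shortfalls: (135−20)/135 = 0.8519; (135−25)/135 = 0.8148; (135−60)/135 = 0.5556; (135−70)/135 = 0.4815; (135−110)/135 = 0.1852.
Raised to α = 3.0: 0.61815; 0.54097; 0.17147; 0.11162; 0.00635.
Sum = 1.448560; FGT(3.0) = 1.448560 / 7 = 0.2069.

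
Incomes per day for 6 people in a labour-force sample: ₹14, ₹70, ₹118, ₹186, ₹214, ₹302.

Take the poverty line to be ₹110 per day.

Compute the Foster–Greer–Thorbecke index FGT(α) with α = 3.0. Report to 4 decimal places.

0.1188

Below z: ₹14, ₹70 (q = 2 of N = 6).
Relative gaps: (110−14)/110 = 0.8727; (110−70)/110 = 0.3636.
Raised to α = 3.0: 0.66472; 0.04808.
Sum = 0.712799; FGT(3.0) = 0.712799 / 6 = 0.1188.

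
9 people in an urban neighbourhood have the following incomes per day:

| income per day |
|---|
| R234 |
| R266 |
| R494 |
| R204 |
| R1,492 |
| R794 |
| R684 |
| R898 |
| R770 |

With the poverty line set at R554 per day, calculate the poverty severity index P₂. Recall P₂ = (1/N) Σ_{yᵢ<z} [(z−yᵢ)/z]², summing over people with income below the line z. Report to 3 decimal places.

0.113

Incomes under z: R204, R234, R266, R494 (q = 4 of N = 9).
Gap ratios (z−y)/z: (554−204)/554 = 0.6318; (554−234)/554 = 0.5776; (554−266)/554 = 0.5199; (554−494)/554 = 0.1083.
Squared: 0.3991; 0.3336; 0.2702; 0.0117.
Sum = 1.014753; P₂ = 1.014753 / 9 = 0.113.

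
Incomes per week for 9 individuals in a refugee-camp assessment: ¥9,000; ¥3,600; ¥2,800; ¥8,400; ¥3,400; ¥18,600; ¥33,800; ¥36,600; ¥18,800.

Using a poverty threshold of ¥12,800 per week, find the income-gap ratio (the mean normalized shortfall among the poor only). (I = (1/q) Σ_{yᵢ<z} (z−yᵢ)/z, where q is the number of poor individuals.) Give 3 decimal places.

0.575

Incomes under z: ¥2,800, ¥3,400, ¥3,600, ¥8,400, ¥9,000 (q = 5 of N = 9).
Relative gaps: 0.7812, 0.7344, 0.7188, 0.3438, 0.2969; sum = 2.875000.
The income-gap ratio divides by q (the poor only): 2.875000 / 5 = 0.575.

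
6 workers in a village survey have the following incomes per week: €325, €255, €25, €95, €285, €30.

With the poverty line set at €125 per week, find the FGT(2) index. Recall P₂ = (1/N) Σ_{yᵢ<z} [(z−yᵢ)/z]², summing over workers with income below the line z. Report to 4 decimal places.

Poor units: €25, €30, €95 (q = 3 of N = 6).
Gap ratios (z−y)/z: (125−25)/125 = 0.8000; (125−30)/125 = 0.7600; (125−95)/125 = 0.2400.
Squared: 0.6400; 0.5776; 0.0576.
Sum = 1.275200; P₂ = 1.275200 / 6 = 0.2125.

0.2125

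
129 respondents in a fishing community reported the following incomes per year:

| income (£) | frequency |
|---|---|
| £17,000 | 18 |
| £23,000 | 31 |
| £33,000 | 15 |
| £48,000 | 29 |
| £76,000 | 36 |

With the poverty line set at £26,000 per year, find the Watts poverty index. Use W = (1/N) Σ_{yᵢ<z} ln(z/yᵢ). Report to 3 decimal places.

Incomes under z: 18×£17,000, 31×£23,000 (q = 49 of N = 129).
Log shortfalls: ln(26000/17000) = 0.4249 (×18); ln(26000/23000) = 0.1226 (×31).
W = 11.448569 / 129 = 0.089.

0.089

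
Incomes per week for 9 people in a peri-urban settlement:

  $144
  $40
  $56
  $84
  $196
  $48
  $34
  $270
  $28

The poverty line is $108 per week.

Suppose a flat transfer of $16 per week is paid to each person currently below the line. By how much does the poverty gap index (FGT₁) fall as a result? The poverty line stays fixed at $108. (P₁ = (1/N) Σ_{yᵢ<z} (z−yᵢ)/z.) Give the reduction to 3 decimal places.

0.099

Before: below the line — $28, $34, $40, $48, $56, $84; poverty gap index (FGT₁) = 0.36831.
After the $16 transfer: below the line — $44, $50, $56, $64, $72, $100; poverty gap index (FGT₁) = 0.26955.
Reduction = 0.36831 − 0.26955 = 0.099.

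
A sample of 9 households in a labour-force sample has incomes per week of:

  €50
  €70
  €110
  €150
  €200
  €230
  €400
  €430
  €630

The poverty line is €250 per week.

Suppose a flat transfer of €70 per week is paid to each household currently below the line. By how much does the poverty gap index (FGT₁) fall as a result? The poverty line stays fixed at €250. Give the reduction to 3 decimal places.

0.156

Before: below the line — €50, €70, €110, €150, €200, €230; poverty gap index (FGT₁) = 0.30667.
After the €70 transfer: below the line — €120, €140, €180, €220; poverty gap index (FGT₁) = 0.15111.
Reduction = 0.30667 − 0.15111 = 0.156.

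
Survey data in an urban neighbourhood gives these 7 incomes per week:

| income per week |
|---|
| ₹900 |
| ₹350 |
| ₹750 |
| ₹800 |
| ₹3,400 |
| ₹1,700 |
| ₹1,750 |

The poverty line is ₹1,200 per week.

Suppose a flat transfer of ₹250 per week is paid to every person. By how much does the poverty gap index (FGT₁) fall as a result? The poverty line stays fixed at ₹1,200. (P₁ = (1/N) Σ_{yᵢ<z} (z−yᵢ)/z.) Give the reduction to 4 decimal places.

0.1190

Before: below the line — ₹350, ₹750, ₹800, ₹900; poverty gap index (FGT₁) = 0.238095.
After the ₹250 transfer: below the line — ₹600, ₹1,000, ₹1,050, ₹1,150; poverty gap index (FGT₁) = 0.119048.
Reduction = 0.238095 − 0.119048 = 0.1190.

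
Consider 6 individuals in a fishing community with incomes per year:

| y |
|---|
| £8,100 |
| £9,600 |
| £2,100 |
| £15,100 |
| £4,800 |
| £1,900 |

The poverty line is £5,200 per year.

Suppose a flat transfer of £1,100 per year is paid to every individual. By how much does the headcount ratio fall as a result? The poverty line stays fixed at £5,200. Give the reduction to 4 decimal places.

Before: below the line — £1,900, £2,100, £4,800; headcount ratio = 0.500000.
After the £1,100 transfer: below the line — £3,000, £3,200; headcount ratio = 0.333333.
Reduction = 0.500000 − 0.333333 = 0.1667.

0.1667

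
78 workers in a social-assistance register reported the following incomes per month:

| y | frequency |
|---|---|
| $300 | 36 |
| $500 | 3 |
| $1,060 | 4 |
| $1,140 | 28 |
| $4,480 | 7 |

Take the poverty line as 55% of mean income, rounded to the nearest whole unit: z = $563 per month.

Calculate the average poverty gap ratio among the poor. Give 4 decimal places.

0.4398

Incomes under z: 36×$300, 3×$500 (q = 39 of N = 78).
Shortfall ratios (z−y)/z: 0.4671 (×36), 0.1119 (×3); sum = 17.152753.
The income-gap ratio divides by q (the poor only): 17.152753 / 39 = 0.4398.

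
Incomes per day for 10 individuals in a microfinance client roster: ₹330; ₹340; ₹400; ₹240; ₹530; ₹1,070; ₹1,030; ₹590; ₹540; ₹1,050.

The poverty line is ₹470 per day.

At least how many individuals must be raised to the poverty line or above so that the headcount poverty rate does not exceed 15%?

Currently q = 4 of N = 10 are below the line (H = 0.400).
A headcount ratio of at most 15% allows at most ⌊0.15 × 10⌋ = 1 poor individuals.
So at least 4 − 1 = 3 must be lifted.

3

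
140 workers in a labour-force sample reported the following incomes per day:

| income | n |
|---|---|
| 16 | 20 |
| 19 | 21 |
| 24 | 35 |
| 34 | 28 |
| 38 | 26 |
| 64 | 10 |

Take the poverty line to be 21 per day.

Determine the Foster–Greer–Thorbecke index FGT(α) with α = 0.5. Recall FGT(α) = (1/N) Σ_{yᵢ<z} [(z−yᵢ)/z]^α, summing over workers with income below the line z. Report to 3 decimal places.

Below the line: 20×16, 21×19 (q = 41 of N = 140).
Relative gaps: (21−16)/21 = 0.2381 (×20); (21−19)/21 = 0.0952 (×21).
Raised to α = 0.5: 0.48795 (×20); 0.30861 (×21).
Sum = 16.239741; FGT(0.5) = 16.239741 / 140 = 0.116.

0.116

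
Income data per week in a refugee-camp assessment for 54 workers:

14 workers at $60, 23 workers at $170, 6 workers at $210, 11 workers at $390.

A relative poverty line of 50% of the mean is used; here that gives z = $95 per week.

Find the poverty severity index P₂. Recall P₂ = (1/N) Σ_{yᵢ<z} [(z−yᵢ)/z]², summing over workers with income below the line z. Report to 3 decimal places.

Below the line: 14×$60 (q = 14 of N = 54).
Shortfall ratios: (95−60)/95 = 0.3684 (×14).
Squared: 0.1357 (×14).
Sum = 1.900277; P₂ = 1.900277 / 54 = 0.035.

0.035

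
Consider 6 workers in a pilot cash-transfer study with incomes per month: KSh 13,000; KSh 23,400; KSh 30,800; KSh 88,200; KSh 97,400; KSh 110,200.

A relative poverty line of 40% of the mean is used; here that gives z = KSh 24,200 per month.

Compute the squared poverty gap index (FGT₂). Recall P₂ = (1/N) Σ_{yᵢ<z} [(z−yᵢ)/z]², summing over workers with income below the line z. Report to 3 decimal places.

Poor units: KSh 13,000, KSh 23,400 (q = 2 of N = 6).
Normalized shortfalls: (24200−13000)/24200 = 0.4628; (24200−23400)/24200 = 0.0331.
Squared: 0.2142; 0.0011.
Sum = 0.215286; P₂ = 0.215286 / 6 = 0.036.

0.036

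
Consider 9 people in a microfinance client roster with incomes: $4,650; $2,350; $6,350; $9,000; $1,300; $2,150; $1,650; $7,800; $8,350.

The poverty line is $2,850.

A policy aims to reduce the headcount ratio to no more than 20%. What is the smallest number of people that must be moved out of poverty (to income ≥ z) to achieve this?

Currently q = 4 of N = 9 are below the line (H = 0.444).
A headcount ratio of at most 20% allows at most ⌊0.20 × 9⌋ = 1 poor people.
So at least 4 − 1 = 3 must be lifted.

3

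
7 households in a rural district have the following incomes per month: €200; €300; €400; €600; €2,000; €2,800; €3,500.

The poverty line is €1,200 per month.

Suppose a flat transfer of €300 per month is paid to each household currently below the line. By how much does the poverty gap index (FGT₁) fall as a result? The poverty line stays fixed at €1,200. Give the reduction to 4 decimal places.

Before: below the line — €200, €300, €400, €600; poverty gap index (FGT₁) = 0.392857.
After the €300 transfer: below the line — €500, €600, €700, €900; poverty gap index (FGT₁) = 0.250000.
Reduction = 0.392857 − 0.250000 = 0.1429.

0.1429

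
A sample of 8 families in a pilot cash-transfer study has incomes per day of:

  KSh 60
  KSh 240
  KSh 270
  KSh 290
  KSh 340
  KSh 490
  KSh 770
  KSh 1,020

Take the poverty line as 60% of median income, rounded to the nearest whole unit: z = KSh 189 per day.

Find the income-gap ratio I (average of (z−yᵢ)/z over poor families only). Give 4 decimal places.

Poor units: KSh 60 (q = 1 of N = 8).
Relative gaps: 0.6825; sum = 0.682540.
I averages over the q = 1 poor units only: 0.682540 / 1 = 0.6825.

0.6825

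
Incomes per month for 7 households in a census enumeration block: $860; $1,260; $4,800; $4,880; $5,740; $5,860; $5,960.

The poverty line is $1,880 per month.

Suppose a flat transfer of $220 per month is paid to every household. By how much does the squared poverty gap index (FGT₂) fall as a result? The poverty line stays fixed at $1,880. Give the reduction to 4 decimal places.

Before: below the line — $860, $1,260; squared poverty gap index (FGT₂) = 0.057589.
After the $220 transfer: below the line — $1,080, $1,480; squared poverty gap index (FGT₂) = 0.032335.
Reduction = 0.057589 − 0.032335 = 0.0253.

0.0253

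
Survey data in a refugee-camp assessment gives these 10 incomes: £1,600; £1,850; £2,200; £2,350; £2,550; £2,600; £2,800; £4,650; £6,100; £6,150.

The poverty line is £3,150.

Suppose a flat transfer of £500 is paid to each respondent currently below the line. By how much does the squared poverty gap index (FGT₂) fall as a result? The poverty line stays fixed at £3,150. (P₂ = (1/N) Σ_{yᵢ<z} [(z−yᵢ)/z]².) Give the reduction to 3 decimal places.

0.044

Before: below the line — £1,600, £1,850, £2,200, £2,350, £2,550, £2,600, £2,800; squared poverty gap index (FGT₂) = 0.06470.
After the £500 transfer: below the line — £2,100, £2,350, £2,700, £2,850, £3,050, £3,100; squared poverty gap index (FGT₂) = 0.02063.
Reduction = 0.06470 − 0.02063 = 0.044.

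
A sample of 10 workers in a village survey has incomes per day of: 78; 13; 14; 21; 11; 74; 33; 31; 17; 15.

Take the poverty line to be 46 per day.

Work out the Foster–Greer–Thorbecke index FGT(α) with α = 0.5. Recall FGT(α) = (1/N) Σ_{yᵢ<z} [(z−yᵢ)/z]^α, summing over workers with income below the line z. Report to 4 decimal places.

Poor units: 11, 13, 14, 15, 17, 21, 31, 33 (q = 8 of N = 10).
Shortfall ratios: (46−11)/46 = 0.7609; (46−13)/46 = 0.7174; (46−14)/46 = 0.6957; (46−15)/46 = 0.6739; (46−17)/46 = 0.6304; (46−21)/46 = 0.5435; (46−31)/46 = 0.3261; (46−33)/46 = 0.2826.
Raised to α = 0.5: 0.87228; 0.84699; 0.83406; 0.82092; 0.79400; 0.73721; 0.57104; 0.53161.
Sum = 6.008106; FGT(0.5) = 6.008106 / 10 = 0.6008.

0.6008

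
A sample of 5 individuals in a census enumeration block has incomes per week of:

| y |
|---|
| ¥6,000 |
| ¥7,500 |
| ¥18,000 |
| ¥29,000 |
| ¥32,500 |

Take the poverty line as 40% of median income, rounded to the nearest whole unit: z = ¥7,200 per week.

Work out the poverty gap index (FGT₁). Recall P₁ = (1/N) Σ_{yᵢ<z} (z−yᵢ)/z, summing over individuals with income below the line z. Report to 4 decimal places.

Below the line: ¥6,000 (q = 1 of N = 5).
Relative gaps: (7200−6000)/7200 = 0.1667.
Sum of shortfalls = 0.166667; P₁ averages over all N: 0.166667 / 5 = 0.0333.

0.0333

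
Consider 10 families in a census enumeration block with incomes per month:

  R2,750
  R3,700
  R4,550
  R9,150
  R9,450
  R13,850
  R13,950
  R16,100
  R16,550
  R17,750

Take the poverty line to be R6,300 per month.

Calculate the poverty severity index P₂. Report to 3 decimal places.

Incomes under z: R2,750, R3,700, R4,550 (q = 3 of N = 10).
Shortfall ratios: (6300−2750)/6300 = 0.5635; (6300−3700)/6300 = 0.4127; (6300−4550)/6300 = 0.2778.
Squared: 0.3175; 0.1703; 0.0772.
Sum = 0.565004; P₂ = 0.565004 / 10 = 0.057.

0.057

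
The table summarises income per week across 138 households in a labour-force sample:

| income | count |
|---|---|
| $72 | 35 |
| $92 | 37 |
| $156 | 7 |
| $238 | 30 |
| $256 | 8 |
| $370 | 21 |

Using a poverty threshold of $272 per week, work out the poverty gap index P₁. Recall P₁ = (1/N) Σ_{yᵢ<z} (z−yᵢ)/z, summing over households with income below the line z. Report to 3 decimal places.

Poor units: 35×$72, 37×$92, 7×$156, 30×$238, 8×$256 (q = 117 of N = 138).
Relative gaps: (272−72)/272 = 0.7353 (×35); (272−92)/272 = 0.6618 (×37); (272−156)/272 = 0.4265 (×7); (272−238)/272 = 0.1250 (×30); (272−256)/272 = 0.0588 (×8).
Sum of shortfalls = 57.426471; P₁ averages over all N: 57.426471 / 138 = 0.416.

0.416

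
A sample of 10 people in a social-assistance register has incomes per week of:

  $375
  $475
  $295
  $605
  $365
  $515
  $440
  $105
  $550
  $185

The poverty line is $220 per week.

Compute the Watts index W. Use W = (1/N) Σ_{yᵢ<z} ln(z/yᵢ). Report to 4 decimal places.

0.0913

Below z: $105, $185 (q = 2 of N = 10).
Log shortfalls: ln(220/105) = 0.7397; ln(220/185) = 0.1733.
W = 0.912939 / 10 = 0.0913.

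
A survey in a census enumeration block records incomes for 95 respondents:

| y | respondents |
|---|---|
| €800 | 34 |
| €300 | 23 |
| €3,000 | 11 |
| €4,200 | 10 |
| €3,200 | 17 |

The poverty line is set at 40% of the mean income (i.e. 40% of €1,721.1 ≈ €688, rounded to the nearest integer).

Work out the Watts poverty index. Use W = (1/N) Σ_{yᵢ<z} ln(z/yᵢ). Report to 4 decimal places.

0.2009

Below z: 23×€300 (q = 23 of N = 95).
Log shortfalls: ln(688/300) = 0.8300 (×23).
W = 19.090146 / 95 = 0.2009.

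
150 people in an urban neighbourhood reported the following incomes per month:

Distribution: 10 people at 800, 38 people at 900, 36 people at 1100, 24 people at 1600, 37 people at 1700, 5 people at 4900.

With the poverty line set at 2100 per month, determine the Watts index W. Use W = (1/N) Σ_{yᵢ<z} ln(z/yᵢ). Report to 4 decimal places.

0.5298

Below z: 10×800, 38×900, 36×1100, 24×1600, 37×1700 (q = 145 of N = 150).
Log shortfalls: ln(2100/800) = 0.9651 (×10); ln(2100/900) = 0.8473 (×38); ln(2100/1100) = 0.6466 (×36); ln(2100/1600) = 0.2719 (×24); ln(2100/1700) = 0.2113 (×37).
W = 79.471551 / 150 = 0.5298.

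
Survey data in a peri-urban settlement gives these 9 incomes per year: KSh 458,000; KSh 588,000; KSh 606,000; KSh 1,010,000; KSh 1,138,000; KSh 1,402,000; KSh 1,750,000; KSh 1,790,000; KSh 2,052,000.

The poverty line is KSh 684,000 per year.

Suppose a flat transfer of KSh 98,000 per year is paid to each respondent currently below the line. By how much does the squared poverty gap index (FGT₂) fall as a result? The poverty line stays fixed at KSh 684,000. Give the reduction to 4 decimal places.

Before: below the line — KSh 458,000, KSh 588,000, KSh 606,000; squared poverty gap index (FGT₂) = 0.015764.
After the KSh 98,000 transfer: below the line — KSh 556,000; squared poverty gap index (FGT₂) = 0.003891.
Reduction = 0.015764 − 0.003891 = 0.0119.

0.0119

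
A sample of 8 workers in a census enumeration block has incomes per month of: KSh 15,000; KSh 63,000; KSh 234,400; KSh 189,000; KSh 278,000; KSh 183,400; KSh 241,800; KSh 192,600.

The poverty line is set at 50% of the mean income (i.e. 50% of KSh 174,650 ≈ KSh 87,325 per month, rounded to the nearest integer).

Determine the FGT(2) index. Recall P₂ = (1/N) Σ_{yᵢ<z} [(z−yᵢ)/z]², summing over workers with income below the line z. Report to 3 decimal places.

0.095

Poor units: KSh 15,000, KSh 63,000 (q = 2 of N = 8).
Relative gaps: (87325−15000)/87325 = 0.8282; (87325−63000)/87325 = 0.2786.
Squared: 0.6860; 0.0776.
Sum = 0.763555; P₂ = 0.763555 / 8 = 0.095.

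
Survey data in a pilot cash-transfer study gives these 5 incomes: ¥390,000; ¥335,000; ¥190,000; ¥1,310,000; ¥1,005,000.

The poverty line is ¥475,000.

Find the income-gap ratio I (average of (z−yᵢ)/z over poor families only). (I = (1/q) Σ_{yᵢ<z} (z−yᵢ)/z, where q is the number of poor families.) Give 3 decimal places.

0.358

Below z: ¥190,000, ¥335,000, ¥390,000 (q = 3 of N = 5).
Relative gaps: 0.6000, 0.2947, 0.1789; sum = 1.073684.
I averages over the q = 3 poor units only: 1.073684 / 3 = 0.358.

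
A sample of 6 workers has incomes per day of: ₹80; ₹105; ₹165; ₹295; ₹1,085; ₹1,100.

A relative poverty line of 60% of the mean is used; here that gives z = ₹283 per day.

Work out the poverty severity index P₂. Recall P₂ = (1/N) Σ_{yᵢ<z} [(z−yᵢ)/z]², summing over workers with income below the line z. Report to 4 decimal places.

Below the line: ₹80, ₹105, ₹165 (q = 3 of N = 6).
Relative gaps: (283−80)/283 = 0.7173; (283−105)/283 = 0.6290; (283−165)/283 = 0.4170.
Squared: 0.5145; 0.3956; 0.1739.
Sum = 1.084007; P₂ = 1.084007 / 6 = 0.1807.

0.1807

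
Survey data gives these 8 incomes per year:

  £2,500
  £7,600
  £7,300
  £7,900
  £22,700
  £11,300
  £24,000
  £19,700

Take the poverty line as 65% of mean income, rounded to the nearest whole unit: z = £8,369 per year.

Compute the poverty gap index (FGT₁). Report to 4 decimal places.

Below z: £2,500, £7,300, £7,600, £7,900 (q = 4 of N = 8).
Relative gaps: (8369−2500)/8369 = 0.7013; (8369−7300)/8369 = 0.1277; (8369−7600)/8369 = 0.0919; (8369−7900)/8369 = 0.0560.
Σ = 0.976939. Dividing by the full population N = 8 gives P₁ = 0.1221.

0.1221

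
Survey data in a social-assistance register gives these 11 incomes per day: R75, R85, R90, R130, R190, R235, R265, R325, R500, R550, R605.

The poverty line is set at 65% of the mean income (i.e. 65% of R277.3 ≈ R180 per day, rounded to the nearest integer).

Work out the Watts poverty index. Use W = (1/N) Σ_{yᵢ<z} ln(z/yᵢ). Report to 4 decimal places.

0.2404

Below the line: R75, R85, R90, R130 (q = 4 of N = 11).
Log shortfalls: ln(180/75) = 0.8755; ln(180/85) = 0.7503; ln(180/90) = 0.6931; ln(180/130) = 0.3254.
W = 2.644344 / 11 = 0.2404.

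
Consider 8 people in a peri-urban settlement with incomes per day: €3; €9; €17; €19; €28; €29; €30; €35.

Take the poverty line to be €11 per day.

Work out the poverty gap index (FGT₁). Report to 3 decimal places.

Incomes under z: €3, €9 (q = 2 of N = 8).
Normalized shortfalls: (11−3)/11 = 0.7273; (11−9)/11 = 0.1818.
Sum of shortfalls = 0.909091; P₁ averages over all N: 0.909091 / 8 = 0.114.

0.114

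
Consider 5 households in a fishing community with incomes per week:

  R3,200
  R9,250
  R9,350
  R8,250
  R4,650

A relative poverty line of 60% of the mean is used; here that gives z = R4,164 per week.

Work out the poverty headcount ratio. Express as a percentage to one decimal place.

20.0%

1 of the 5 households have income below R4,164.
H = 1/5 = 20.0%.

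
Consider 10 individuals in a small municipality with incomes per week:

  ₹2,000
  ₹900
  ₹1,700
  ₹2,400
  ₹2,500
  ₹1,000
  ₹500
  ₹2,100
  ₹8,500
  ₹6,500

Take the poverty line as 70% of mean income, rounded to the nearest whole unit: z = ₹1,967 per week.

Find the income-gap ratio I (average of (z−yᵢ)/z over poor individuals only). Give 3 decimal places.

0.479

Poor units: ₹500, ₹900, ₹1,000, ₹1,700 (q = 4 of N = 10).
Shortfall ratios (z−y)/z: 0.7458, 0.5425, 0.4916, 0.1357; sum = 1.915608.
The income-gap ratio divides by q (the poor only): 1.915608 / 4 = 0.479.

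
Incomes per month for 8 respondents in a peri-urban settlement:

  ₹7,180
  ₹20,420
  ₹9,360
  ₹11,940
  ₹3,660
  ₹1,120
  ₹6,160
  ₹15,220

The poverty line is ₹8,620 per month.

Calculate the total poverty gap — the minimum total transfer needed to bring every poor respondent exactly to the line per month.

₹16,360

Below the line: ₹1,120, ₹3,660, ₹6,160, ₹7,180 (q = 4 of N = 8).
Individual gaps: 8620−1120 = 7500; 8620−3660 = 4960; 8620−6160 = 2460; 8620−7180 = 1440.
Aggregate gap = ₹16,360.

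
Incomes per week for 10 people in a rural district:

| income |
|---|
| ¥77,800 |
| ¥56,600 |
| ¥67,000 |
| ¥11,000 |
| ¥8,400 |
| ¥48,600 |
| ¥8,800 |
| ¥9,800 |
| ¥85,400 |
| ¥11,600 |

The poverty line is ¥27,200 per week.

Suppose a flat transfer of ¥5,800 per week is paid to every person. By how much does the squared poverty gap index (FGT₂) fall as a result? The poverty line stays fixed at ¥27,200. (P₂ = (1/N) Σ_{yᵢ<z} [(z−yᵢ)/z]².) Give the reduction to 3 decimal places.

Before: below the line — ¥8,400, ¥8,800, ¥9,800, ¥11,000, ¥11,600; squared poverty gap index (FGT₂) = 0.20282.
After the ¥5,800 transfer: below the line — ¥14,200, ¥14,600, ¥15,600, ¥16,800, ¥17,400; squared poverty gap index (FGT₂) = 0.09009.
Reduction = 0.20282 − 0.09009 = 0.113.

0.113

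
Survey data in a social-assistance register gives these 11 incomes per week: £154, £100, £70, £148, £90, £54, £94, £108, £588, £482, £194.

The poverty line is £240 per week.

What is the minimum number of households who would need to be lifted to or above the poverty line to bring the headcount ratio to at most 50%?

Currently q = 9 of N = 11 are below the line (H = 0.818).
A headcount ratio of at most 50% allows at most ⌊0.50 × 11⌋ = 5 poor households.
So at least 9 − 5 = 4 must be lifted.

4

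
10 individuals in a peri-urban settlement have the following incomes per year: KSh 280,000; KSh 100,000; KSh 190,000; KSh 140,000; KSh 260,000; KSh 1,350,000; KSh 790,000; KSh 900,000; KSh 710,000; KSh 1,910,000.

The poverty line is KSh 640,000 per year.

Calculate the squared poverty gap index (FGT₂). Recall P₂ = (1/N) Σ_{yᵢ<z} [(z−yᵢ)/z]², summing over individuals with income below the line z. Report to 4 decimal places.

0.2486

Below the line: KSh 100,000, KSh 140,000, KSh 190,000, KSh 260,000, KSh 280,000 (q = 5 of N = 10).
Shortfall ratios: (640000−100000)/640000 = 0.8438; (640000−140000)/640000 = 0.7812; (640000−190000)/640000 = 0.7031; (640000−260000)/640000 = 0.5938; (640000−280000)/640000 = 0.5625.
Squared: 0.7119; 0.6104; 0.4944; 0.3525; 0.3164.
Sum = 2.485596; P₂ = 2.485596 / 10 = 0.2486.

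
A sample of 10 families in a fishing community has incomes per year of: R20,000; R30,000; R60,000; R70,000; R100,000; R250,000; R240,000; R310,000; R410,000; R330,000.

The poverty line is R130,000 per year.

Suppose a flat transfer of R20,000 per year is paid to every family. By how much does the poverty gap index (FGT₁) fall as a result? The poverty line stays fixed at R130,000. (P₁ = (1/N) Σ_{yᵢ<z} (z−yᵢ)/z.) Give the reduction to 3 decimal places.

Before: below the line — R20,000, R30,000, R60,000, R70,000, R100,000; poverty gap index (FGT₁) = 0.28462.
After the R20,000 transfer: below the line — R40,000, R50,000, R80,000, R90,000, R120,000; poverty gap index (FGT₁) = 0.20769.
Reduction = 0.28462 − 0.20769 = 0.077.

0.077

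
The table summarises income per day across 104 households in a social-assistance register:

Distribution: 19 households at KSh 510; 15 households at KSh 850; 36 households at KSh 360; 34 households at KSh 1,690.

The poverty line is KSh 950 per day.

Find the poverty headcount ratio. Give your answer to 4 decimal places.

70 of the 104 households have income below KSh 950.
H = 70/104 = 0.6731.

0.6731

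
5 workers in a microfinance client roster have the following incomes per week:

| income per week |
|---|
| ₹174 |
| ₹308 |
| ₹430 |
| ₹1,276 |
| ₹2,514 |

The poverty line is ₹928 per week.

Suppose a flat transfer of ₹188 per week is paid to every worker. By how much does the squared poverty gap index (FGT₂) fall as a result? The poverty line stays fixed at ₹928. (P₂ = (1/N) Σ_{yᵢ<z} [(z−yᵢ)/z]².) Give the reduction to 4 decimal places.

Before: below the line — ₹174, ₹308, ₹430; squared poverty gap index (FGT₂) = 0.278900.
After the ₹188 transfer: below the line — ₹362, ₹496, ₹618; squared poverty gap index (FGT₂) = 0.140058.
Reduction = 0.278900 − 0.140058 = 0.1388.

0.1388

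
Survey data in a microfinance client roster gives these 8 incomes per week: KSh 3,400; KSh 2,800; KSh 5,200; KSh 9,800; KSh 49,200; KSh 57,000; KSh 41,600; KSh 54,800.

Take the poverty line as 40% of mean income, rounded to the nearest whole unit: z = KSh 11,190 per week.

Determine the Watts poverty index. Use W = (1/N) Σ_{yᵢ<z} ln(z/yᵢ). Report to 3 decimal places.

0.434

Poor units: KSh 2,800, KSh 3,400, KSh 5,200, KSh 9,800 (q = 4 of N = 8).
ln(z/y) terms: ln(11190/2800) = 1.3854; ln(11190/3400) = 1.1912; ln(11190/5200) = 0.7664; ln(11190/9800) = 0.1326.
W = 3.475646 / 8 = 0.434.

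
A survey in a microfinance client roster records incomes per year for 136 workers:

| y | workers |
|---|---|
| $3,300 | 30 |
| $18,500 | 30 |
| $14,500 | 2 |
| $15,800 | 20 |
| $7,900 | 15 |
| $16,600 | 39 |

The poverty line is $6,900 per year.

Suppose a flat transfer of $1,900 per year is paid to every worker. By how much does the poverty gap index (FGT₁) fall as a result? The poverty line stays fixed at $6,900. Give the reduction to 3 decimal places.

Before: below the line — 30×$3,300; poverty gap index (FGT₁) = 0.11509.
After the $1,900 transfer: below the line — 30×$5,200; poverty gap index (FGT₁) = 0.05435.
Reduction = 0.11509 − 0.05435 = 0.061.

0.061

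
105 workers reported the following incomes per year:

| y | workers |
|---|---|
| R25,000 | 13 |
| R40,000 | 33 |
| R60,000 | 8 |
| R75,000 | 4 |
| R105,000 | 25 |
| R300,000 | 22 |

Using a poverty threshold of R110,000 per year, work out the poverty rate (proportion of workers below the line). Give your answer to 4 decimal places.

0.7905

83 of the 105 workers have income below R110,000.
H = 83/105 = 0.7905.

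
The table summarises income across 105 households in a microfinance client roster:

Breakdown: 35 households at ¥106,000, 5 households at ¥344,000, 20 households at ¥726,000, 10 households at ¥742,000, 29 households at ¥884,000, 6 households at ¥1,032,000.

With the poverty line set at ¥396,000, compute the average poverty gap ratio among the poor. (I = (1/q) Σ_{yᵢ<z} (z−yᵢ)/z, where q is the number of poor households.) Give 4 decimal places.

Below z: 35×¥106,000, 5×¥344,000 (q = 40 of N = 105).
Shortfall ratios (z−y)/z: 0.7323 (×35), 0.1313 (×5); sum = 26.287879.
The income-gap ratio divides by q (the poor only): 26.287879 / 40 = 0.6572.

0.6572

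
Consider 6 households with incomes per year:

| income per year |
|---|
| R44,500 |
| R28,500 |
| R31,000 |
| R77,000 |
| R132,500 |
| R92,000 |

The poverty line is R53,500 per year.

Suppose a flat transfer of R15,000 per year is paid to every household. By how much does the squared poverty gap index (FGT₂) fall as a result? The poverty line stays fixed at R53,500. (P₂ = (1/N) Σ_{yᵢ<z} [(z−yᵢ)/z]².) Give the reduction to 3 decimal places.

0.061

Before: below the line — R28,500, R31,000, R44,500; squared poverty gap index (FGT₂) = 0.07059.
After the R15,000 transfer: below the line — R43,500, R46,000; squared poverty gap index (FGT₂) = 0.00910.
Reduction = 0.07059 − 0.00910 = 0.061.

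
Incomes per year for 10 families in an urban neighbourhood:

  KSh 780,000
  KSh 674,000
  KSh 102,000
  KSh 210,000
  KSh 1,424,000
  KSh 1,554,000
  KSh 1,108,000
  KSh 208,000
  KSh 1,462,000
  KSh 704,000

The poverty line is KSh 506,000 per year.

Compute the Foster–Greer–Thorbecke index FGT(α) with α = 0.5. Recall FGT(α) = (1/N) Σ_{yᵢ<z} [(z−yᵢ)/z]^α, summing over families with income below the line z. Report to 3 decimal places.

0.243

Poor units: KSh 102,000, KSh 208,000, KSh 210,000 (q = 3 of N = 10).
Shortfall ratios: (506000−102000)/506000 = 0.7984; (506000−208000)/506000 = 0.5889; (506000−210000)/506000 = 0.5850.
Raised to α = 0.5: 0.89354; 0.76742; 0.76484.
Sum = 2.425803; FGT(0.5) = 2.425803 / 10 = 0.243.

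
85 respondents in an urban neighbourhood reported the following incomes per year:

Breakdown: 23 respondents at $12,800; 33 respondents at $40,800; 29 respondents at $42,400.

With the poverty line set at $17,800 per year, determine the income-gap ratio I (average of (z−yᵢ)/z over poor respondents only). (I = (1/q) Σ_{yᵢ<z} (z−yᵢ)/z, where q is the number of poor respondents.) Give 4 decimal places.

0.2809

Poor units: 23×$12,800 (q = 23 of N = 85).
Relative gaps: 0.2809 (×23); sum = 6.460674.
The income-gap ratio divides by q (the poor only): 6.460674 / 23 = 0.2809.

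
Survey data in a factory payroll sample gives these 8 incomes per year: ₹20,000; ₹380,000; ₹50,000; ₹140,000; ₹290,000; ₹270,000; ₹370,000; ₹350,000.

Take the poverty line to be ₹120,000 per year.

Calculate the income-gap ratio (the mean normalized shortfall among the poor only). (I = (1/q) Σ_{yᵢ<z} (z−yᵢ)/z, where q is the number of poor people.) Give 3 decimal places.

Below z: ₹20,000, ₹50,000 (q = 2 of N = 8).
Relative gaps: 0.8333, 0.5833; sum = 1.416667.
The income-gap ratio divides by q (the poor only): 1.416667 / 2 = 0.708.

0.708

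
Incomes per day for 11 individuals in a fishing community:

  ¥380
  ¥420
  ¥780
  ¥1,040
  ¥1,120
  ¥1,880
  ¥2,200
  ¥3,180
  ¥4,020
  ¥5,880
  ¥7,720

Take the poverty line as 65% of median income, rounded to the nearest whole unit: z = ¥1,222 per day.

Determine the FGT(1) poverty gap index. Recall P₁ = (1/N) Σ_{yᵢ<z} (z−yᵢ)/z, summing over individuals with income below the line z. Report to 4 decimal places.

0.1763

Poor units: ¥380, ¥420, ¥780, ¥1,040, ¥1,120 (q = 5 of N = 11).
Shortfall ratios: (1222−380)/1222 = 0.6890; (1222−420)/1222 = 0.6563; (1222−780)/1222 = 0.3617; (1222−1040)/1222 = 0.1489; (1222−1120)/1222 = 0.0835.
Σ = 1.939444. Dividing by the full population N = 11 gives P₁ = 0.1763.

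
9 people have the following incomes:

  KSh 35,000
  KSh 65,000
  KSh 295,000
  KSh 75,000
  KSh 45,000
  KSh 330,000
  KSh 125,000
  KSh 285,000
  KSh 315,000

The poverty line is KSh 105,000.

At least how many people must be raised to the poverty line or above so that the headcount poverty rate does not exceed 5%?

4

Currently q = 4 of N = 9 are below the line (H = 0.444).
A headcount ratio of at most 5% allows at most ⌊0.05 × 9⌋ = 0 poor people.
So at least 4 − 0 = 4 must be lifted.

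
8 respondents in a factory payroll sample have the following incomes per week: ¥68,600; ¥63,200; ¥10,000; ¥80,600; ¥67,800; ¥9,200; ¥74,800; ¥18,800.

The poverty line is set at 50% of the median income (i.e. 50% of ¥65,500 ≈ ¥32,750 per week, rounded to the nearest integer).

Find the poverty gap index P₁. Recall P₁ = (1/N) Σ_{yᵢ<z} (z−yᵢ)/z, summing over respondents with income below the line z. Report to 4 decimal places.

Below z: ¥9,200, ¥10,000, ¥18,800 (q = 3 of N = 8).
Gap ratios (z−y)/z: (32750−9200)/32750 = 0.7191; (32750−10000)/32750 = 0.6947; (32750−18800)/32750 = 0.4260.
Sum of shortfalls = 1.839695; P₁ averages over all N: 1.839695 / 8 = 0.2300.

0.2300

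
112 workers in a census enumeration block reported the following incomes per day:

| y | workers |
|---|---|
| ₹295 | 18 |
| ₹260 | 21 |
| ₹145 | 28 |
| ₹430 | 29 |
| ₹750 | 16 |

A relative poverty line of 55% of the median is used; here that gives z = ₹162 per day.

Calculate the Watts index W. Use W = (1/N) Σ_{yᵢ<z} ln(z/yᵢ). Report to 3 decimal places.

Below the line: 28×₹145 (q = 28 of N = 112).
ln(z/y) terms: ln(162/145) = 0.1109 (×28).
W = 3.104153 / 112 = 0.028.

0.028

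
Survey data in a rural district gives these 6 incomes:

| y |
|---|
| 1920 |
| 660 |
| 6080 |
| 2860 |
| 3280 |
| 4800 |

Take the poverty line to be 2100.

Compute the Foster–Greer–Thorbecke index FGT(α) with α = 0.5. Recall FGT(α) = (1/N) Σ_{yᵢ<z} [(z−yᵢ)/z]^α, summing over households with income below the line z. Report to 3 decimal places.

Below the line: 660, 1920 (q = 2 of N = 6).
Shortfall ratios: (2100−660)/2100 = 0.6857; (2100−1920)/2100 = 0.0857.
Raised to α = 0.5: 0.82808; 0.29277.
Sum = 1.120849; FGT(0.5) = 1.120849 / 6 = 0.187.

0.187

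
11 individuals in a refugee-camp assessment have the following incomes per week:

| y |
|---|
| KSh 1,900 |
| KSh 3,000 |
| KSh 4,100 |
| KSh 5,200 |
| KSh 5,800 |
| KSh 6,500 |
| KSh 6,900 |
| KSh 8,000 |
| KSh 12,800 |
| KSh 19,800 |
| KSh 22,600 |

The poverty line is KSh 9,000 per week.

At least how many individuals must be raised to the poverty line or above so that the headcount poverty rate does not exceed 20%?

8 of the 11 individuals are poor, so H = 8/11 = 0.727.
A headcount ratio of at most 20% allows at most ⌊0.20 × 11⌋ = 2 poor individuals.
So at least 8 − 2 = 6 must be lifted.

6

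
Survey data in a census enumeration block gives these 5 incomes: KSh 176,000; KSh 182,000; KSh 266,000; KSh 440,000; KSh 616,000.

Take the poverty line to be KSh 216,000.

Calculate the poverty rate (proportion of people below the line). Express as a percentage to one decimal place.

40.0%

2 of the 5 people have income below KSh 216,000.
H = 2/5 = 40.0%.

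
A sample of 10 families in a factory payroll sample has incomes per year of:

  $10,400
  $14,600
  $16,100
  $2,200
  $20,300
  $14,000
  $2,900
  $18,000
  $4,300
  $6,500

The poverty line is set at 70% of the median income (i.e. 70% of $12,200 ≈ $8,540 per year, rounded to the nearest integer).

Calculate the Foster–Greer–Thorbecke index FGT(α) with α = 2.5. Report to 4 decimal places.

Poor units: $2,200, $2,900, $4,300, $6,500 (q = 4 of N = 10).
Normalized shortfalls: (8540−2200)/8540 = 0.7424; (8540−2900)/8540 = 0.6604; (8540−4300)/8540 = 0.4965; (8540−6500)/8540 = 0.2389.
Raised to α = 2.5: 0.47487; 0.35445; 0.17369; 0.02789.
Sum = 1.030899; FGT(2.5) = 1.030899 / 10 = 0.1031.

0.1031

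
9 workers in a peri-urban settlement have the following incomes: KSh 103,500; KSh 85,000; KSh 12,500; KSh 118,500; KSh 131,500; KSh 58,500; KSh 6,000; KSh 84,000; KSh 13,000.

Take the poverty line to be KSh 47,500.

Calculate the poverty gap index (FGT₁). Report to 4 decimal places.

0.2596

Poor units: KSh 6,000, KSh 12,500, KSh 13,000 (q = 3 of N = 9).
Relative gaps: (47500−6000)/47500 = 0.8737; (47500−12500)/47500 = 0.7368; (47500−13000)/47500 = 0.7263.
Σ = 2.336842. Dividing by the full population N = 9 gives P₁ = 0.2596.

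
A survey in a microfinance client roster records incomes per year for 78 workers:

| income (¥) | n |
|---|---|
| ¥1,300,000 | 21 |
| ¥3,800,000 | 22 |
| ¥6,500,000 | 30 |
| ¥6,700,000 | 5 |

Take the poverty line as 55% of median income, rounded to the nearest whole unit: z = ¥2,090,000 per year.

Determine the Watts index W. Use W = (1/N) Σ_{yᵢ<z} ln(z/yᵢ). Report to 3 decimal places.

0.128

Below z: 21×¥1,300,000 (q = 21 of N = 78).
ln(z/y) terms: ln(2090000/1300000) = 0.4748 (×21).
W = 9.970796 / 78 = 0.128.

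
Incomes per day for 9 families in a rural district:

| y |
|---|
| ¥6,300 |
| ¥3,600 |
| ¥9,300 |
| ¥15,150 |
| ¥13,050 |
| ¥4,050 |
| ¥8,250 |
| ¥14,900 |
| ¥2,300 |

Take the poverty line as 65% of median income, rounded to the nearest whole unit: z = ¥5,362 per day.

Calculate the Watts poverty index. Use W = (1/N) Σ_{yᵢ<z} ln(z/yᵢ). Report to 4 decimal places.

0.1695

Below the line: ¥2,300, ¥3,600, ¥4,050 (q = 3 of N = 9).
ln(z/y) terms: ln(5362/2300) = 0.8464; ln(5362/3600) = 0.3984; ln(5362/4050) = 0.2806.
W = 1.525451 / 9 = 0.1695.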